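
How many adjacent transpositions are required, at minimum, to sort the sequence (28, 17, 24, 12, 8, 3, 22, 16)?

Each adjacent swap fixes exactly one inversion, so the minimum swap count equals the number of inversions.
Count inversions — for each element, later elements that are smaller:
28: 17, 24, 12, 8, 3, 22, 16 → 7
17: 12, 8, 3, 16 → 4
24: 12, 8, 3, 22, 16 → 5
12: 8, 3 → 2
8: 3 → 1
3: none → 0
22: 16 → 1
16: none → 0
Total inversions: 7 + 4 + 5 + 2 + 1 + 0 + 1 + 0 = 20

There are 20 swaps.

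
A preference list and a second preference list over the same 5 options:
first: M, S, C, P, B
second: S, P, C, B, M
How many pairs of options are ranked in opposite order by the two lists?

5

Assign each item its position (1..5) in the first ordering, then rewrite the second ordering as that position sequence:
positions: M→1, S→2, C→3, P→4, B→5
second ordering as positions: [2, 4, 3, 5, 1]
Discordant pairs = inversions in this position sequence.
2: 1 → 1
4: 3, 1 → 2
3: 1 → 1
5: 1 → 1
1: 0
Total: 1 + 2 + 1 + 1 + 0 = 5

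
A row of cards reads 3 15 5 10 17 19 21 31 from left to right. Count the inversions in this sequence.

Element-by-element contributions:
3 → none → 0
15 → 5, 10 → 2
5 → none → 0
10 → none → 0
17 → none → 0
19 → none → 0
21 → none → 0
31 → none → 0
Sum: 0 + 2 + 0 + 0 + 0 + 0 + 0 + 0 = 2

2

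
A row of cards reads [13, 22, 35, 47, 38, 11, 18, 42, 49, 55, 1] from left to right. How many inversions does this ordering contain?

21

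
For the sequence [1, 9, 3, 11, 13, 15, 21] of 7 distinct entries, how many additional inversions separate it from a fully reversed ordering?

Maximum inversions for 7 distinct elements is C(7, 2) = 7·6/2 = 21.
Current inversions — for each element, count later smaller elements:
1: 0
9: 1
3: 0
11: 0
13: 0
15: 0
21: 0
Current total: 0 + 1 + 0 + 0 + 0 + 0 + 0 = 1
Shortfall: 21 − 1 = 20

20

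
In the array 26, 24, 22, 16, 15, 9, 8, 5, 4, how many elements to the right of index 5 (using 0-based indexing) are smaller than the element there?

3 such elements

The element at index 5 is 9.
Elements after it: 8, 5, 4
Those smaller than 9: 8, 5, 4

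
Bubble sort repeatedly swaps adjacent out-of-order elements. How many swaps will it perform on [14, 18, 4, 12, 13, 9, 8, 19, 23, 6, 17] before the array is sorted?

The minimum number of adjacent swaps to sort an array equals its inversion count, since every such swap removes exactly one inversion.
Count inversions — for each element, later elements that are smaller:
14: 4, 12, 13, 9, 8, 6 → 6
18: 4, 12, 13, 9, 8, 6, 17 → 7
4: none → 0
12: 9, 8, 6 → 3
13: 9, 8, 6 → 3
9: 8, 6 → 2
8: 6 → 1
19: 6, 17 → 2
23: 6, 17 → 2
6: none → 0
17: none → 0
Total inversions: 6 + 7 + 0 + 3 + 3 + 2 + 1 + 2 + 2 + 0 + 0 = 26

26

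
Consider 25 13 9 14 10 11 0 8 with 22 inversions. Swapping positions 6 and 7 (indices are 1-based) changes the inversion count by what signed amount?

Positions 6 and 7 hold 11 and 0; after swapping, the array is [25, 13, 9, 14, 10, 0, 11, 8].
Sweep left to right; for each value list the smaller values that follow it:
25: 7
13: 5
9: 2
14: 4
10: 2
0: 0
11: 1
8: 0
Sum: 7 + 5 + 2 + 4 + 2 + 0 + 1 + 0 = 21
Change: 21 − 22 = -1

-1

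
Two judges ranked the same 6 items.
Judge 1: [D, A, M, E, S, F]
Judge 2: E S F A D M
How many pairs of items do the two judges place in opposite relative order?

There are 10 discordant pairs.

Assign each item its position (1..6) in the first ordering, then rewrite the second ordering as that position sequence:
positions: D→1, A→2, M→3, E→4, S→5, F→6
second ordering as positions: [4, 5, 6, 2, 1, 3]
Discordant pairs = inversions in this position sequence.
4: 2, 1, 3 → 3
5: 2, 1, 3 → 3
6: 2, 1, 3 → 3
2: 1 → 1
1: 0
3: 0
Total: 3 + 3 + 3 + 1 + 0 + 0 = 10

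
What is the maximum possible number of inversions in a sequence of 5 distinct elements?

10

The maximum occurs when the array is in strictly decreasing order: every one of the C(5, 2) pairs is inverted.
C(5, 2) = 5·4/2 = 10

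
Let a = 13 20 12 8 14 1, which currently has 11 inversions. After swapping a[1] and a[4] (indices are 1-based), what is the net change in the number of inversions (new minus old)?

-3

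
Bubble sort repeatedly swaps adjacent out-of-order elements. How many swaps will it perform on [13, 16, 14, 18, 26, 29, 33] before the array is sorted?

Each adjacent swap fixes exactly one inversion, so the minimum swap count equals the number of inversions.
Count inversions — for each element, later elements that are smaller:
13: none → 0
16: 14 → 1
14: none → 0
18: none → 0
26: none → 0
29: none → 0
33: none → 0
Total inversions: 0 + 1 + 0 + 0 + 0 + 0 + 0 = 1

There is 1 adjacent swap.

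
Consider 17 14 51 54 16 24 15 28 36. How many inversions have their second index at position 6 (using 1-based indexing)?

2 such elements

The element at index 6 is 24.
Elements before it: 17, 14, 51, 54, 16
Those larger than 24: 51, 54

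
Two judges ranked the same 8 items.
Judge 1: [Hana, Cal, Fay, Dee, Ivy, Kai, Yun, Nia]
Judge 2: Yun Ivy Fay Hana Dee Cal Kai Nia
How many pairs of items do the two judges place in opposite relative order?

13 discordant pairs

Assign each item its position (1..8) in the first ordering, then rewrite the second ordering as that position sequence:
positions: Hana→1, Cal→2, Fay→3, Dee→4, Ivy→5, Kai→6, Yun→7, Nia→8
second ordering as positions: [7, 5, 3, 1, 4, 2, 6, 8]
Discordant pairs = inversions in this position sequence.
7: 5, 3, 1, 4, 2, 6 → 6
5: 3, 1, 4, 2 → 4
3: 1, 2 → 2
1: 0
4: 2 → 1
2: 0
6: 0
8: 0
Total: 6 + 4 + 2 + 0 + 1 + 0 + 0 + 0 = 13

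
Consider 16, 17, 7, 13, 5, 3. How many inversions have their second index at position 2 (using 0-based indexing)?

The element at index 2 is 7.
Elements before it: 16, 17
Those larger than 7: 16, 17

2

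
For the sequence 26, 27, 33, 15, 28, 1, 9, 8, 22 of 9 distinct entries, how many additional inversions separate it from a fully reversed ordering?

Maximum inversions for 9 distinct elements is C(9, 2) = 9·8/2 = 36.
Current inversions — for each element, count later smaller elements:
26: 5
27: 5
33: 6
15: 3
28: 4
1: 0
9: 1
8: 0
22: 0
Current total: 5 + 5 + 6 + 3 + 4 + 0 + 1 + 0 + 0 = 24
Shortfall: 36 − 24 = 12

12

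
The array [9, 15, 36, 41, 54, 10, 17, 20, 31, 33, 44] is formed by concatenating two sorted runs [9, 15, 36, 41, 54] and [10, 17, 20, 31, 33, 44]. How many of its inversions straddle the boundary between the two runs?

Count, for every r in R, how many entries of L exceed r:
r = 10: 15, 36, 41, 54 → 4
r = 17: 36, 41, 54 → 3
r = 20: 36, 41, 54 → 3
r = 31: 36, 41, 54 → 3
r = 33: 36, 41, 54 → 3
r = 44: 54 → 1
Cross-inversions: 4 + 3 + 3 + 3 + 3 + 1 = 17

There are 17 cross-inversions.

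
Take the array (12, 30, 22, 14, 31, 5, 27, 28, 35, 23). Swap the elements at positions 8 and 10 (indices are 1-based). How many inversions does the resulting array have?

Positions 8 and 10 hold 28 and 23; after swapping, the array is [12, 30, 22, 14, 31, 5, 27, 23, 35, 28].
Element-by-element contributions:
12: 1
30: 6
22: 2
14: 1
31: 4
5: 0
27: 1
23: 0
35: 1
28: 0
Sum: 1 + 6 + 2 + 1 + 4 + 0 + 1 + 0 + 1 + 0 = 16

16 inversions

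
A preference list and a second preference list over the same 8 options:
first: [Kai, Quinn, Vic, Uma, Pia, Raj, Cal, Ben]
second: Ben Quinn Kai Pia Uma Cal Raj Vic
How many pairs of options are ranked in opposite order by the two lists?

14

Assign each item its position (1..8) in the first ordering, then rewrite the second ordering as that position sequence:
positions: Kai→1, Quinn→2, Vic→3, Uma→4, Pia→5, Raj→6, Cal→7, Ben→8
second ordering as positions: [8, 2, 1, 5, 4, 7, 6, 3]
Discordant pairs = inversions in this position sequence.
8: 2, 1, 5, 4, 7, 6, 3 → 7
2: 1 → 1
1: 0
5: 4, 3 → 2
4: 3 → 1
7: 6, 3 → 2
6: 3 → 1
3: 0
Total: 7 + 1 + 0 + 2 + 1 + 2 + 1 + 0 = 14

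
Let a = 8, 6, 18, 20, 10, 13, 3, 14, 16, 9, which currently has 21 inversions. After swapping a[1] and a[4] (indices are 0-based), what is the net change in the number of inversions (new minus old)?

+1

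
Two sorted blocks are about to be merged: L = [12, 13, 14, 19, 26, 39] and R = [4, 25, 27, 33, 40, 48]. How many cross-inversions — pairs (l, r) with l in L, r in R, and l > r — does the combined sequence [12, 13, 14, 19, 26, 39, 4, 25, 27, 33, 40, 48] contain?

10

Take each right-half value and tally the left-half values above it:
r = 4: 12, 13, 14, 19, 26, 39 → 6
r = 25: 26, 39 → 2
r = 27: 39 → 1
r = 33: 39 → 1
r = 40: none → 0
r = 48: none → 0
Cross-inversions: 6 + 2 + 1 + 1 + 0 + 0 = 10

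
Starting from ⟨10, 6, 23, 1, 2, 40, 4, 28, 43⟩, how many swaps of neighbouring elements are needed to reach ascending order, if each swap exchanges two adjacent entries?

The minimum number of adjacent swaps to sort an array equals its inversion count, since every such swap removes exactly one inversion.
Count inversions — for each element, later elements that are smaller:
10: 6, 1, 2, 4 → 4
6: 1, 2, 4 → 3
23: 1, 2, 4 → 3
1: none → 0
2: none → 0
40: 4, 28 → 2
4: none → 0
28: none → 0
43: none → 0
Total inversions: 4 + 3 + 3 + 0 + 0 + 2 + 0 + 0 + 0 = 12

Swaps: 12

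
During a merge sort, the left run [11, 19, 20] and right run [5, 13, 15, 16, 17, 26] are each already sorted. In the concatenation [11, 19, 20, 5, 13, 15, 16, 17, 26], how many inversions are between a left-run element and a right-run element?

For each element r of the right run, count left-run elements greater than r:
r = 5: 11, 19, 20 → 3
r = 13: 19, 20 → 2
r = 15: 19, 20 → 2
r = 16: 19, 20 → 2
r = 17: 19, 20 → 2
r = 26: none → 0
Cross-inversions: 3 + 2 + 2 + 2 + 2 + 0 = 11

Cross-inversions: 11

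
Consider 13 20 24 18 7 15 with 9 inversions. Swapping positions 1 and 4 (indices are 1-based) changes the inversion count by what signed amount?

Positions 1 and 4 hold 13 and 18; after swapping, the array is [18, 20, 24, 13, 7, 15].
Element-by-element contributions:
18: 3
20: 3
24: 3
13: 1
7: 0
15: 0
Sum: 3 + 3 + 3 + 1 + 0 + 0 = 10
Change: 10 − 9 = +1

+1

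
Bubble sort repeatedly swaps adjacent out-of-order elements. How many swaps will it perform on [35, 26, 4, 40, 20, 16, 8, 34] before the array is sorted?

There are 17 adjacent swaps.

Each adjacent swap fixes exactly one inversion, so the minimum swap count equals the number of inversions.
Count inversions — for each element, later elements that are smaller:
35: 26, 4, 20, 16, 8, 34 → 6
26: 4, 20, 16, 8 → 4
4: none → 0
40: 20, 16, 8, 34 → 4
20: 16, 8 → 2
16: 8 → 1
8: none → 0
34: none → 0
Total inversions: 6 + 4 + 0 + 4 + 2 + 1 + 0 + 0 = 17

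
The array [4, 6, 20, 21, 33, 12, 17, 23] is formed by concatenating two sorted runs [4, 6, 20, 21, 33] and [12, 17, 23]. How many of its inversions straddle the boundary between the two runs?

7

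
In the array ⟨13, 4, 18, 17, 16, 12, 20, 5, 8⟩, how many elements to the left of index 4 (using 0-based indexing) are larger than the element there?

The element at index 4 is 16.
Elements before it: 13, 4, 18, 17
Those larger than 16: 18, 17

2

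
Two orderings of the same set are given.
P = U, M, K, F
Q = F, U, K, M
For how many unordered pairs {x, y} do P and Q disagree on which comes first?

Assign each item its position (1..4) in the first ordering, then rewrite the second ordering as that position sequence:
positions: U→1, M→2, K→3, F→4
second ordering as positions: [4, 1, 3, 2]
Discordant pairs = inversions in this position sequence.
4: 1, 3, 2 → 3
1: 0
3: 2 → 1
2: 0
Total: 3 + 0 + 1 + 0 = 4

4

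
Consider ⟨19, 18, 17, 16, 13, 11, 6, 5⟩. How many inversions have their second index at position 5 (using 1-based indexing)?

4

The element at index 5 is 13.
Elements before it: 19, 18, 17, 16
Those larger than 13: 19, 18, 17, 16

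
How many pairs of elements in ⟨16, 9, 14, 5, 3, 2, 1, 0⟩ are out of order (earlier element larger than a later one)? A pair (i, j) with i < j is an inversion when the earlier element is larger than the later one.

There are 27 out-of-order pairs.

For each element, count later entries that are smaller:
16 → 9, 14, 5, 3, 2, 1, 0 → 7
9 → 5, 3, 2, 1, 0 → 5
14 → 5, 3, 2, 1, 0 → 5
5 → 3, 2, 1, 0 → 4
3 → 2, 1, 0 → 3
2 → 1, 0 → 2
1 → 0 → 1
0 → none → 0
Sum: 7 + 5 + 5 + 4 + 3 + 2 + 1 + 0 = 27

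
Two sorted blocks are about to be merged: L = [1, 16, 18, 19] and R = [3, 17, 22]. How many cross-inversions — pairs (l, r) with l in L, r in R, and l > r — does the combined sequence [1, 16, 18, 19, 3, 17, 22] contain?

There are 5 split inversions.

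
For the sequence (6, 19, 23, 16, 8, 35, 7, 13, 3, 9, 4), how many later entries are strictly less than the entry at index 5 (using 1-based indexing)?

3

The element at index 5 is 8.
Elements after it: 35, 7, 13, 3, 9, 4
Those smaller than 8: 7, 3, 4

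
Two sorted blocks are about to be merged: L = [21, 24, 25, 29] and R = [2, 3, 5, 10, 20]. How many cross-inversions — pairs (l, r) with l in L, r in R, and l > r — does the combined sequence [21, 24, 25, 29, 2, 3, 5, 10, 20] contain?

Cross-inversions: 20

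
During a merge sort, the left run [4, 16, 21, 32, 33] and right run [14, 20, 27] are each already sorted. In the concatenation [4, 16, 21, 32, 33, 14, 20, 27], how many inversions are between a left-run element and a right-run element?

9 split inversions

Take each right-half value and tally the left-half values above it:
r = 14: 16, 21, 32, 33 → 4
r = 20: 21, 32, 33 → 3
r = 27: 32, 33 → 2
Cross-inversions: 4 + 3 + 2 = 9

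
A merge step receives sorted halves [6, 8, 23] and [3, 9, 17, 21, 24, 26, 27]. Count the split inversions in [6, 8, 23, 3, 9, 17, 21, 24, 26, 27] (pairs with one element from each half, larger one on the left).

There are 6 cross-inversions.

Take each right-half value and tally the left-half values above it:
r = 3: 6, 8, 23 → 3
r = 9: 23 → 1
r = 17: 23 → 1
r = 21: 23 → 1
r = 24: none → 0
r = 26: none → 0
r = 27: none → 0
Cross-inversions: 3 + 1 + 1 + 1 + 0 + 0 + 0 = 6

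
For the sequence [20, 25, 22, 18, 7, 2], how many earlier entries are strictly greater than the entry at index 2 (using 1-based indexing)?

0 such elements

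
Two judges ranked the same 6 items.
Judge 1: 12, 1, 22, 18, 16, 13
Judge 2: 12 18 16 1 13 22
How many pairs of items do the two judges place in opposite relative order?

5 discordant pairs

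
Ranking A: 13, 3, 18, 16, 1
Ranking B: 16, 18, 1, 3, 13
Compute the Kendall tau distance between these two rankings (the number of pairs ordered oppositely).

There are 8 discordant pairs.

Assign each item its position (1..5) in the first ordering, then rewrite the second ordering as that position sequence:
positions: 13→1, 3→2, 18→3, 16→4, 1→5
second ordering as positions: [4, 3, 5, 2, 1]
Discordant pairs = inversions in this position sequence.
4: 3, 2, 1 → 3
3: 2, 1 → 2
5: 2, 1 → 2
2: 1 → 1
1: 0
Total: 3 + 2 + 2 + 1 + 0 = 8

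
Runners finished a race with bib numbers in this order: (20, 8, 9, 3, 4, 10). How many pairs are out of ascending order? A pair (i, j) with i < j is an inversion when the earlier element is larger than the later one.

9 inversions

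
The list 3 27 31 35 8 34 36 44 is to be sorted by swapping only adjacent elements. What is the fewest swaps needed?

4 swaps

Each adjacent swap fixes exactly one inversion, so the minimum swap count equals the number of inversions.
Count inversions — for each element, later elements that are smaller:
3: none → 0
27: 8 → 1
31: 8 → 1
35: 8, 34 → 2
8: none → 0
34: none → 0
36: none → 0
44: none → 0
Total inversions: 0 + 1 + 1 + 2 + 0 + 0 + 0 + 0 = 4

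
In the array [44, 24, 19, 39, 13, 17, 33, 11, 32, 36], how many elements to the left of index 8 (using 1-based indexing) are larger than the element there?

The element at index 8 is 11.
Elements before it: 44, 24, 19, 39, 13, 17, 33
Those larger than 11: 44, 24, 19, 39, 13, 17, 33

7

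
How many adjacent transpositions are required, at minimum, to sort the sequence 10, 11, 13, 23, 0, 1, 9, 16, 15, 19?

16

Each adjacent swap fixes exactly one inversion, so the minimum swap count equals the number of inversions.
Count inversions — for each element, later elements that are smaller:
10: 0, 1, 9 → 3
11: 0, 1, 9 → 3
13: 0, 1, 9 → 3
23: 0, 1, 9, 16, 15, 19 → 6
0: none → 0
1: none → 0
9: none → 0
16: 15 → 1
15: none → 0
19: none → 0
Total inversions: 3 + 3 + 3 + 6 + 0 + 0 + 0 + 1 + 0 + 0 = 16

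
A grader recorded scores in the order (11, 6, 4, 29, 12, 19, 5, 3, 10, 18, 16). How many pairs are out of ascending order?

26 inversions

For each element, count later entries that are smaller:
11 → 6, 4, 5, 3, 10 → 5
6 → 4, 5, 3 → 3
4 → 3 → 1
29 → 12, 19, 5, 3, 10, 18, 16 → 7
12 → 5, 3, 10 → 3
19 → 5, 3, 10, 18, 16 → 5
5 → 3 → 1
3 → none → 0
10 → none → 0
18 → 16 → 1
16 → none → 0
Sum: 5 + 3 + 1 + 7 + 3 + 5 + 1 + 0 + 0 + 1 + 0 = 26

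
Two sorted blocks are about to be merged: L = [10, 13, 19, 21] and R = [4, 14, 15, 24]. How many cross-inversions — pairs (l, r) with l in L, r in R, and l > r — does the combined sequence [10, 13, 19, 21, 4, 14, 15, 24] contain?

Count, for every r in R, how many entries of L exceed r:
r = 4: 10, 13, 19, 21 → 4
r = 14: 19, 21 → 2
r = 15: 19, 21 → 2
r = 24: none → 0
Cross-inversions: 4 + 2 + 2 + 0 = 8

8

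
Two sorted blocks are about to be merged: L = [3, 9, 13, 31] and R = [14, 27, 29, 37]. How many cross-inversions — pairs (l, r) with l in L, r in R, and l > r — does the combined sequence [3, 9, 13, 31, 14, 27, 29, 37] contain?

Count, for every r in R, how many entries of L exceed r:
r = 14: 31 → 1
r = 27: 31 → 1
r = 29: 31 → 1
r = 37: none → 0
Cross-inversions: 1 + 1 + 1 + 0 = 3

There are 3 split inversions.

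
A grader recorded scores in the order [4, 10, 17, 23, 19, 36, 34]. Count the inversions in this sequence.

2 out-of-order pairs

Sweep left to right; for each value list the smaller values that follow it:
4 → none → 0
10 → none → 0
17 → none → 0
23 → 19 → 1
19 → none → 0
36 → 34 → 1
34 → none → 0
Sum: 0 + 0 + 0 + 1 + 0 + 1 + 0 = 2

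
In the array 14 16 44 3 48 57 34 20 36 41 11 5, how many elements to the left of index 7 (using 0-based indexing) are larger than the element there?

4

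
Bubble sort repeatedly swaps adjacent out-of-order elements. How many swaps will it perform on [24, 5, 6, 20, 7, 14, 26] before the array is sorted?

Minimum adjacent swaps = number of inversions (each swap of adjacent out-of-order elements removes one inversion and no swap can remove more).
Count inversions — for each element, later elements that are smaller:
24: 5, 6, 20, 7, 14 → 5
5: none → 0
6: none → 0
20: 7, 14 → 2
7: none → 0
14: none → 0
26: none → 0
Total inversions: 5 + 0 + 0 + 2 + 0 + 0 + 0 = 7

7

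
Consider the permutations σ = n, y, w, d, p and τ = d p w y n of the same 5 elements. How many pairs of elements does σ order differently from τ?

9 discordant pairs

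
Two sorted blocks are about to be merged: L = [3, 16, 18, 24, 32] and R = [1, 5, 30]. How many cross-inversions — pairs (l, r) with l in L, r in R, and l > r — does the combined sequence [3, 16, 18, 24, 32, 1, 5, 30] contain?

There are 10 split inversions.

Count, for every r in R, how many entries of L exceed r:
r = 1: 3, 16, 18, 24, 32 → 5
r = 5: 16, 18, 24, 32 → 4
r = 30: 32 → 1
Cross-inversions: 5 + 4 + 1 = 10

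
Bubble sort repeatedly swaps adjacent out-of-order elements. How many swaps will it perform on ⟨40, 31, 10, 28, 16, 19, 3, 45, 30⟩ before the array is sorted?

Minimum adjacent swaps = number of inversions (each swap of adjacent out-of-order elements removes one inversion and no swap can remove more).
Count inversions — for each element, later elements that are smaller:
40: 31, 10, 28, 16, 19, 3, 30 → 7
31: 10, 28, 16, 19, 3, 30 → 6
10: 3 → 1
28: 16, 19, 3 → 3
16: 3 → 1
19: 3 → 1
3: none → 0
45: 30 → 1
30: none → 0
Total inversions: 7 + 6 + 1 + 3 + 1 + 1 + 0 + 1 + 0 = 20

20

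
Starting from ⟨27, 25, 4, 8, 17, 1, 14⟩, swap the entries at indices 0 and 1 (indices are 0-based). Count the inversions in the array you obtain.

14

Positions 0 and 1 hold 27 and 25; after swapping, the array is [25, 27, 4, 8, 17, 1, 14].
Count, for each position, how many later elements it exceeds:
25: 5
27: 5
4: 1
8: 1
17: 2
1: 0
14: 0
Sum: 5 + 5 + 1 + 1 + 2 + 0 + 0 = 14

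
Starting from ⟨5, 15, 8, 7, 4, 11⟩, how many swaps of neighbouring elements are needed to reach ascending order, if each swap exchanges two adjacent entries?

Each adjacent swap fixes exactly one inversion, so the minimum swap count equals the number of inversions.
Count inversions — for each element, later elements that are smaller:
5: 4 → 1
15: 8, 7, 4, 11 → 4
8: 7, 4 → 2
7: 4 → 1
4: none → 0
11: none → 0
Total inversions: 1 + 4 + 2 + 1 + 0 + 0 = 8

8 adjacent swaps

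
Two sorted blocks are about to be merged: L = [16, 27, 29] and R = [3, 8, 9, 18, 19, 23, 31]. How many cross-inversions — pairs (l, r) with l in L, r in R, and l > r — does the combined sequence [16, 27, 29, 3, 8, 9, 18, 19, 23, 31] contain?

15

Take each right-half value and tally the left-half values above it:
r = 3: 16, 27, 29 → 3
r = 8: 16, 27, 29 → 3
r = 9: 16, 27, 29 → 3
r = 18: 27, 29 → 2
r = 19: 27, 29 → 2
r = 23: 27, 29 → 2
r = 31: none → 0
Cross-inversions: 3 + 3 + 3 + 2 + 2 + 2 + 0 = 15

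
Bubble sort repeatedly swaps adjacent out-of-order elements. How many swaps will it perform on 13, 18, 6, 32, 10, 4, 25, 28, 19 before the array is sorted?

15 swaps

Each adjacent swap fixes exactly one inversion, so the minimum swap count equals the number of inversions.
Count inversions — for each element, later elements that are smaller:
13: 6, 10, 4 → 3
18: 6, 10, 4 → 3
6: 4 → 1
32: 10, 4, 25, 28, 19 → 5
10: 4 → 1
4: none → 0
25: 19 → 1
28: 19 → 1
19: none → 0
Total inversions: 3 + 3 + 1 + 5 + 1 + 0 + 1 + 1 + 0 = 15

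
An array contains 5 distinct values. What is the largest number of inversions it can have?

The maximum occurs when the array is in strictly decreasing order: every one of the C(5, 2) pairs is inverted.
C(5, 2) = 5·4/2 = 10

10 inversions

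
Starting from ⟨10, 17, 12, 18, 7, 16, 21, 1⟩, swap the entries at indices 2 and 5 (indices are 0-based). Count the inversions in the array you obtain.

There are 15 inversions.

Positions 2 and 5 hold 12 and 16; after swapping, the array is [10, 17, 16, 18, 7, 12, 21, 1].
Element-by-element contributions:
10 → 7, 1 → 2
17 → 16, 7, 12, 1 → 4
16 → 7, 12, 1 → 3
18 → 7, 12, 1 → 3
7 → 1 → 1
12 → 1 → 1
21 → 1 → 1
1 → none → 0
Sum: 2 + 4 + 3 + 3 + 1 + 1 + 1 + 0 = 15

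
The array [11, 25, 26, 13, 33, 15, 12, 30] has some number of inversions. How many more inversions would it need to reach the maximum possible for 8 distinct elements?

Maximum inversions for 8 distinct elements is C(8, 2) = 8·7/2 = 28.
Current inversions — for each element, count later smaller elements:
11: 0
25: 3
26: 3
13: 1
33: 3
15: 1
12: 0
30: 0
Current total: 0 + 3 + 3 + 1 + 3 + 1 + 0 + 0 = 11
Shortfall: 28 − 11 = 17

17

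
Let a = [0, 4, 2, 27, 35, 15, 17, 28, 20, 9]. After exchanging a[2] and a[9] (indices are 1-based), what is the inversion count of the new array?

Positions 2 and 9 hold 4 and 20; after swapping, the array is [0, 20, 2, 27, 35, 15, 17, 28, 4, 9].
Count, for each position, how many later elements it exceeds:
0: 0
20: 5
2: 0
27: 4
35: 5
15: 2
17: 2
28: 2
4: 0
9: 0
Sum: 0 + 5 + 0 + 4 + 5 + 2 + 2 + 2 + 0 + 0 = 20

20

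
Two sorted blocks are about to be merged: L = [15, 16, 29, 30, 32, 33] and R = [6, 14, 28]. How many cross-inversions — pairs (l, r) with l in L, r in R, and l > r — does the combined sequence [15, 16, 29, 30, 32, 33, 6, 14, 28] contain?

For each element r of the right run, count left-run elements greater than r:
r = 6: 15, 16, 29, 30, 32, 33 → 6
r = 14: 15, 16, 29, 30, 32, 33 → 6
r = 28: 29, 30, 32, 33 → 4
Cross-inversions: 6 + 6 + 4 = 16

16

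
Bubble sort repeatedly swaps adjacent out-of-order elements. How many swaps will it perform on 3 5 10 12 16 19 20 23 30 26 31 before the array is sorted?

Adjacent swaps: 1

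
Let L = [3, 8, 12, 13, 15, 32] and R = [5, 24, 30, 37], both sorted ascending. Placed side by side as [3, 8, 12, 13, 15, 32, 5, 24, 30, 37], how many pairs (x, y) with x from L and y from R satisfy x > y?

7

For each element r of the right run, count left-run elements greater than r:
r = 5: 8, 12, 13, 15, 32 → 5
r = 24: 32 → 1
r = 30: 32 → 1
r = 37: none → 0
Cross-inversions: 5 + 1 + 1 + 0 = 7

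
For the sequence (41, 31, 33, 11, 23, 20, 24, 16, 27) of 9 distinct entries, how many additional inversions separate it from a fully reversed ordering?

Maximum inversions for 9 distinct elements is C(9, 2) = 9·8/2 = 36.
Current inversions — for each element, count later smaller elements:
41: 8
31: 6
33: 6
11: 0
23: 2
20: 1
24: 1
16: 0
27: 0
Current total: 8 + 6 + 6 + 0 + 2 + 1 + 1 + 0 + 0 = 24
Shortfall: 36 − 24 = 12

12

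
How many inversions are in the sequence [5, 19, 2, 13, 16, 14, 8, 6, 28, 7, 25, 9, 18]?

Element-by-element contributions:
5 → 2 → 1
19 → 2, 13, 16, 14, 8, 6, 7, 9, 18 → 9
2 → none → 0
13 → 8, 6, 7, 9 → 4
16 → 14, 8, 6, 7, 9 → 5
14 → 8, 6, 7, 9 → 4
8 → 6, 7 → 2
6 → none → 0
28 → 7, 25, 9, 18 → 4
7 → none → 0
25 → 9, 18 → 2
9 → none → 0
18 → none → 0
Sum: 1 + 9 + 0 + 4 + 5 + 4 + 2 + 0 + 4 + 0 + 2 + 0 + 0 = 31

31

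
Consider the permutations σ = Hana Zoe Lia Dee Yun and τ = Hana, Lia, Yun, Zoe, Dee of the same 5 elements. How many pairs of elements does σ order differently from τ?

3

Assign each item its position (1..5) in the first ordering, then rewrite the second ordering as that position sequence:
positions: Hana→1, Zoe→2, Lia→3, Dee→4, Yun→5
second ordering as positions: [1, 3, 5, 2, 4]
Discordant pairs = inversions in this position sequence.
1: 0
3: 2 → 1
5: 2, 4 → 2
2: 0
4: 0
Total: 0 + 1 + 2 + 0 + 0 = 3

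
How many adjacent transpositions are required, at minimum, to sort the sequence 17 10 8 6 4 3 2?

Adjacent swaps: 21

The minimum number of adjacent swaps to sort an array equals its inversion count, since every such swap removes exactly one inversion.
Count inversions — for each element, later elements that are smaller:
17: 10, 8, 6, 4, 3, 2 → 6
10: 8, 6, 4, 3, 2 → 5
8: 6, 4, 3, 2 → 4
6: 4, 3, 2 → 3
4: 3, 2 → 2
3: 2 → 1
2: none → 0
Total inversions: 6 + 5 + 4 + 3 + 2 + 1 + 0 = 21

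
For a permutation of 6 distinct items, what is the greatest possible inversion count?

The maximum occurs when the array is in strictly decreasing order: every one of the C(6, 2) pairs is inverted.
C(6, 2) = 6·5/2 = 15

15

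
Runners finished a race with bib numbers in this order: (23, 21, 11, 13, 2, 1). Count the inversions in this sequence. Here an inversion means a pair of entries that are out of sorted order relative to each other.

14 out-of-order pairs

Count, for each position, how many later elements it exceeds:
23 → 21, 11, 13, 2, 1 → 5
21 → 11, 13, 2, 1 → 4
11 → 2, 1 → 2
13 → 2, 1 → 2
2 → 1 → 1
1 → none → 0
Sum: 5 + 4 + 2 + 2 + 1 + 0 = 14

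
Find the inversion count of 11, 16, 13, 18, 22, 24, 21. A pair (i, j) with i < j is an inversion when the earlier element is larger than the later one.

Inversion pairs (indices are 0-based):
(1,2): 16 > 13
(4,6): 22 > 21
(5,6): 24 > 21
That's 3 pairs.

3 inversions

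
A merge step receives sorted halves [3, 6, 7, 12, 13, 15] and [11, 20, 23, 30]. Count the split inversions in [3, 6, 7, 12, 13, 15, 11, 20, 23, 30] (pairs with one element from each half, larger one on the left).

3

Take each right-half value and tally the left-half values above it:
r = 11: 12, 13, 15 → 3
r = 20: none → 0
r = 23: none → 0
r = 30: none → 0
Cross-inversions: 3 + 0 + 0 + 0 = 3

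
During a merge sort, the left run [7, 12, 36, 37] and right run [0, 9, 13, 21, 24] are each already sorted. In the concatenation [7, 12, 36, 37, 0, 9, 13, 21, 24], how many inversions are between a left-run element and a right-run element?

Take each right-half value and tally the left-half values above it:
r = 0: 7, 12, 36, 37 → 4
r = 9: 12, 36, 37 → 3
r = 13: 36, 37 → 2
r = 21: 36, 37 → 2
r = 24: 36, 37 → 2
Cross-inversions: 4 + 3 + 2 + 2 + 2 = 13

There are 13 split inversions.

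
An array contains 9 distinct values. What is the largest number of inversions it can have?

A reversed (strictly descending) arrangement makes every pair an inversion, giving C(9, 2) inversions.
C(9, 2) = 9·8/2 = 36

36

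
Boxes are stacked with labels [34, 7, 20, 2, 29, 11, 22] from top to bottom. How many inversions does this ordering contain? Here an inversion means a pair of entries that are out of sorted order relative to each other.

11

For each element, count later entries that are smaller:
34: 6
7: 1
20: 2
2: 0
29: 2
11: 0
22: 0
Sum: 6 + 1 + 2 + 0 + 2 + 0 + 0 = 11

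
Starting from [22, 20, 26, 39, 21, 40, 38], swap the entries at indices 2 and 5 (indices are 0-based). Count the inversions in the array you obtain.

9

Positions 2 and 5 hold 26 and 40; after swapping, the array is [22, 20, 40, 39, 21, 26, 38].
Element-by-element contributions:
22: 2
20: 0
40: 4
39: 3
21: 0
26: 0
38: 0
Sum: 2 + 0 + 4 + 3 + 0 + 0 + 0 = 9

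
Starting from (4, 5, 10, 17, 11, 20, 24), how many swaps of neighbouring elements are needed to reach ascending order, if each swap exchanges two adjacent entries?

1

The minimum number of adjacent swaps to sort an array equals its inversion count, since every such swap removes exactly one inversion.
Count inversions — for each element, later elements that are smaller:
4: none → 0
5: none → 0
10: none → 0
17: 11 → 1
11: none → 0
20: none → 0
24: none → 0
Total inversions: 0 + 0 + 0 + 1 + 0 + 0 + 0 = 1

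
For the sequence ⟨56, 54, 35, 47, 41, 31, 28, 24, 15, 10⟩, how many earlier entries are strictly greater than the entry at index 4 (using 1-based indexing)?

2

The element at index 4 is 47.
Elements before it: 56, 54, 35
Those larger than 47: 56, 54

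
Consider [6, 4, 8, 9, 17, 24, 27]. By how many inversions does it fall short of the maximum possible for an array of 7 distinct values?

20

Maximum inversions for 7 distinct elements is C(7, 2) = 7·6/2 = 21.
Current inversions — for each element, count later smaller elements:
6: 1
4: 0
8: 0
9: 0
17: 0
24: 0
27: 0
Current total: 1 + 0 + 0 + 0 + 0 + 0 + 0 = 1
Shortfall: 21 − 1 = 20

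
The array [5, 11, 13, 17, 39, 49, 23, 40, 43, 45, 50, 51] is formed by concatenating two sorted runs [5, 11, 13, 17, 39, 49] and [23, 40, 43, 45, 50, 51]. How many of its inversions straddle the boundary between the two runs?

5

Count, for every r in R, how many entries of L exceed r:
r = 23: 39, 49 → 2
r = 40: 49 → 1
r = 43: 49 → 1
r = 45: 49 → 1
r = 50: none → 0
r = 51: none → 0
Cross-inversions: 2 + 1 + 1 + 1 + 0 + 0 = 5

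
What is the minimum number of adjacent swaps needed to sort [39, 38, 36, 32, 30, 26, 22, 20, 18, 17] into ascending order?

There are 45 swaps.

Each adjacent swap fixes exactly one inversion, so the minimum swap count equals the number of inversions.
Count inversions — for each element, later elements that are smaller:
39: 38, 36, 32, 30, 26, 22, 20, 18, 17 → 9
38: 36, 32, 30, 26, 22, 20, 18, 17 → 8
36: 32, 30, 26, 22, 20, 18, 17 → 7
32: 30, 26, 22, 20, 18, 17 → 6
30: 26, 22, 20, 18, 17 → 5
26: 22, 20, 18, 17 → 4
22: 20, 18, 17 → 3
20: 18, 17 → 2
18: 17 → 1
17: none → 0
Total inversions: 9 + 8 + 7 + 6 + 5 + 4 + 3 + 2 + 1 + 0 = 45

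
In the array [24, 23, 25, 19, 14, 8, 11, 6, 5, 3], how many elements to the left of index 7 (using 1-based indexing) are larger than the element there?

The element at index 7 is 11.
Elements before it: 24, 23, 25, 19, 14, 8
Those larger than 11: 24, 23, 25, 19, 14

5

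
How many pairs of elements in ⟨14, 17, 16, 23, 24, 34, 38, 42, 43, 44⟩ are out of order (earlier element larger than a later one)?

Sweep left to right; for each value list the smaller values that follow it:
14 → none → 0
17 → 16 → 1
16 → none → 0
23 → none → 0
24 → none → 0
34 → none → 0
38 → none → 0
42 → none → 0
43 → none → 0
44 → none → 0
Sum: 0 + 1 + 0 + 0 + 0 + 0 + 0 + 0 + 0 + 0 = 1

1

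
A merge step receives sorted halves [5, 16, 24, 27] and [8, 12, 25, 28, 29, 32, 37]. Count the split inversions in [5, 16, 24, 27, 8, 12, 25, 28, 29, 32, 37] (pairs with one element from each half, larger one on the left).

There are 7 cross-inversions.

Count, for every r in R, how many entries of L exceed r:
r = 8: 16, 24, 27 → 3
r = 12: 16, 24, 27 → 3
r = 25: 27 → 1
r = 28: none → 0
r = 29: none → 0
r = 32: none → 0
r = 37: none → 0
Cross-inversions: 3 + 3 + 1 + 0 + 0 + 0 + 0 = 7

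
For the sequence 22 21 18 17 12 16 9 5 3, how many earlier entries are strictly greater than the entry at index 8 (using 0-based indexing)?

8

The element at index 8 is 3.
Elements before it: 22, 21, 18, 17, 12, 16, 9, 5
Those larger than 3: 22, 21, 18, 17, 12, 16, 9, 5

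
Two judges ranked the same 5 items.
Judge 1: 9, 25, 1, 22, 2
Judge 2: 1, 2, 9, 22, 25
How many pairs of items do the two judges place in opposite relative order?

6 discordant pairs

Assign each item its position (1..5) in the first ordering, then rewrite the second ordering as that position sequence:
positions: 9→1, 25→2, 1→3, 22→4, 2→5
second ordering as positions: [3, 5, 1, 4, 2]
Discordant pairs = inversions in this position sequence.
3: 1, 2 → 2
5: 1, 4, 2 → 3
1: 0
4: 2 → 1
2: 0
Total: 2 + 3 + 0 + 1 + 0 = 6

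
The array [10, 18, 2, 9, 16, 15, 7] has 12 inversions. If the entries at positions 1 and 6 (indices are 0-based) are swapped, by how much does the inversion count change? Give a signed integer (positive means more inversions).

-7

Positions 1 and 6 hold 18 and 7; after swapping, the array is [10, 7, 2, 9, 16, 15, 18].
Sweep left to right; for each value list the smaller values that follow it:
10: 3
7: 1
2: 0
9: 0
16: 1
15: 0
18: 0
Sum: 3 + 1 + 0 + 0 + 1 + 0 + 0 = 5
Change: 5 − 12 = -7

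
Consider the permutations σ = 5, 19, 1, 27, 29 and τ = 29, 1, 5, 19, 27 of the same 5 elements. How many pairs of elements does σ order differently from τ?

There are 6 discordant pairs.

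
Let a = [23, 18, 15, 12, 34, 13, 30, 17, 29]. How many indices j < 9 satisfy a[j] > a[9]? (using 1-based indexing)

2 such elements

The element at index 9 is 29.
Elements before it: 23, 18, 15, 12, 34, 13, 30, 17
Those larger than 29: 34, 30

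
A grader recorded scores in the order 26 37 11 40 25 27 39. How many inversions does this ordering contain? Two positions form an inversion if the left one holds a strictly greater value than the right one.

8

Element-by-element contributions:
26 → 11, 25 → 2
37 → 11, 25, 27 → 3
11 → none → 0
40 → 25, 27, 39 → 3
25 → none → 0
27 → none → 0
39 → none → 0
Sum: 2 + 3 + 0 + 3 + 0 + 0 + 0 = 8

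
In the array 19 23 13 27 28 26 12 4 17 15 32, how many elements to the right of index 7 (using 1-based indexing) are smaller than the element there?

1 such element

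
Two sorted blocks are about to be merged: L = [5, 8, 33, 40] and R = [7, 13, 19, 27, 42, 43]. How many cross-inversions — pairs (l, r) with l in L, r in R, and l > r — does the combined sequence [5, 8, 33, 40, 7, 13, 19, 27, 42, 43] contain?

Count, for every r in R, how many entries of L exceed r:
r = 7: 8, 33, 40 → 3
r = 13: 33, 40 → 2
r = 19: 33, 40 → 2
r = 27: 33, 40 → 2
r = 42: none → 0
r = 43: none → 0
Cross-inversions: 3 + 2 + 2 + 2 + 0 + 0 = 9

There are 9 split inversions.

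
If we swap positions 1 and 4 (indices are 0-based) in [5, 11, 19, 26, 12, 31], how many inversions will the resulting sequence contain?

3 inversions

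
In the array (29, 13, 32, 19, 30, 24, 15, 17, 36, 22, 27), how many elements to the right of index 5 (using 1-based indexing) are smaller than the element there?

5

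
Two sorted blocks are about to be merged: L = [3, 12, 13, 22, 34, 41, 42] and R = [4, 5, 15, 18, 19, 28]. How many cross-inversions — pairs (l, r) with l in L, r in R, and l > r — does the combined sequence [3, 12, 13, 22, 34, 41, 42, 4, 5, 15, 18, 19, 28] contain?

Count, for every r in R, how many entries of L exceed r:
r = 4: 12, 13, 22, 34, 41, 42 → 6
r = 5: 12, 13, 22, 34, 41, 42 → 6
r = 15: 22, 34, 41, 42 → 4
r = 18: 22, 34, 41, 42 → 4
r = 19: 22, 34, 41, 42 → 4
r = 28: 34, 41, 42 → 3
Cross-inversions: 6 + 6 + 4 + 4 + 4 + 3 = 27

27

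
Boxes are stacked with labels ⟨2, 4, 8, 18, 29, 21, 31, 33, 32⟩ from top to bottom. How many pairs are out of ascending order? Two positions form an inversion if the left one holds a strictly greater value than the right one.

Count, for each position, how many later elements it exceeds:
2 → none → 0
4 → none → 0
8 → none → 0
18 → none → 0
29 → 21 → 1
21 → none → 0
31 → none → 0
33 → 32 → 1
32 → none → 0
Sum: 0 + 0 + 0 + 0 + 1 + 0 + 0 + 1 + 0 = 2

There are 2 out-of-order pairs.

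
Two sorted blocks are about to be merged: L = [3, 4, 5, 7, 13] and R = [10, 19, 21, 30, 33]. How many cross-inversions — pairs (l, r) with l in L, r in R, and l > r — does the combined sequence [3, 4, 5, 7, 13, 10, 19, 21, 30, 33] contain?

1 split inversion

Count, for every r in R, how many entries of L exceed r:
r = 10: 13 → 1
r = 19: none → 0
r = 21: none → 0
r = 30: none → 0
r = 33: none → 0
Cross-inversions: 1 + 0 + 0 + 0 + 0 = 1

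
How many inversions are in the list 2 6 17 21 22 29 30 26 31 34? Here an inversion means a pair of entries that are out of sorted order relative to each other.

For each element, count later entries that are smaller:
2 → none → 0
6 → none → 0
17 → none → 0
21 → none → 0
22 → none → 0
29 → 26 → 1
30 → 26 → 1
26 → none → 0
31 → none → 0
34 → none → 0
Sum: 0 + 0 + 0 + 0 + 0 + 1 + 1 + 0 + 0 + 0 = 2

2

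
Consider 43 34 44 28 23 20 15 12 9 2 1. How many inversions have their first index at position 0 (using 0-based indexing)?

9

The element at index 0 is 43.
Elements after it: 34, 44, 28, 23, 20, 15, 12, 9, 2, 1
Those smaller than 43: 34, 28, 23, 20, 15, 12, 9, 2, 1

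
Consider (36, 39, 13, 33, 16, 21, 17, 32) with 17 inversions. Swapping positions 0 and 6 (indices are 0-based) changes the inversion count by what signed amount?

-5

Positions 0 and 6 hold 36 and 17; after swapping, the array is [17, 39, 13, 33, 16, 21, 36, 32].
Sweep left to right; for each value list the smaller values that follow it:
17 → 13, 16 → 2
39 → 13, 33, 16, 21, 36, 32 → 6
13 → none → 0
33 → 16, 21, 32 → 3
16 → none → 0
21 → none → 0
36 → 32 → 1
32 → none → 0
Sum: 2 + 6 + 0 + 3 + 0 + 0 + 1 + 0 = 12
Change: 12 − 17 = -5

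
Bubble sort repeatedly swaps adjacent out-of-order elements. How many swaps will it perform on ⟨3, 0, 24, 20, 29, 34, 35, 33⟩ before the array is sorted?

4

Minimum adjacent swaps = number of inversions (each swap of adjacent out-of-order elements removes one inversion and no swap can remove more).
Count inversions — for each element, later elements that are smaller:
3: 0 → 1
0: none → 0
24: 20 → 1
20: none → 0
29: none → 0
34: 33 → 1
35: 33 → 1
33: none → 0
Total inversions: 1 + 0 + 1 + 0 + 0 + 1 + 1 + 0 = 4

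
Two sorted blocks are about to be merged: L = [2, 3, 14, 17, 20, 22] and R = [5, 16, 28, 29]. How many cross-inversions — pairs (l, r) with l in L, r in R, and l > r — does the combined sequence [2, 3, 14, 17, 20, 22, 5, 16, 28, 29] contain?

7 split inversions

Count, for every r in R, how many entries of L exceed r:
r = 5: 14, 17, 20, 22 → 4
r = 16: 17, 20, 22 → 3
r = 28: none → 0
r = 29: none → 0
Cross-inversions: 4 + 3 + 0 + 0 = 7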